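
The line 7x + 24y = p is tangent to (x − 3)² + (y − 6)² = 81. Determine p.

p = −60 or p = 390

The line touches the circle iff its distance from (3, 6) is 9:
|7·3 + 24·6 − p| / √625 = 9
|p − (165)| = 9·25, so p = 390 or p = −60.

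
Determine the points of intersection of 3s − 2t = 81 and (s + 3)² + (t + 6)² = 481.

Substitute t = (−81 + 3s)/2:
13s² − 390s + 2873 = 0  ⟹  s² − 30s + 221 = 0
s = 17 or s = 13, giving (17, −15) and (13, −21).

(13, −21) and (17, −15)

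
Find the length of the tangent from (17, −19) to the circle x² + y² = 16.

With centre O = (0, 0), |OP|² = 650 and r² = 16.
By the tangent–radius right angle, tangent length = √(|PO|² − r²) = √634.

√634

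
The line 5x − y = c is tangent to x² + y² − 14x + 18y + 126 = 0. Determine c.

Tangency holds when the distance from the centre (7, −9) to the line equals the radius 2:
|5·7 − 1·(−9) − c| / √26 = 2
|c − (44)| = 2√26.

c = 44 ± 2√26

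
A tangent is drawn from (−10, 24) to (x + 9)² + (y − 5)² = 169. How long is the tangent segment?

√193

With centre O = (−9, 5), |OP|² = 362 and r² = 169.
Power of the point: PT² = |PO|² − r² = 193, so PT = √193.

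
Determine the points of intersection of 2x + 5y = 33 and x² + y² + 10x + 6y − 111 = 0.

(−6, 9) and (4, 5)

From the line, y = (33 − 2x)/5. Substituting:
29x² + 58x − 696 = 0  ⟹  x² + 2x − 24 = 0
x = 4 or x = −6, giving (4, 5) and (−6, 9).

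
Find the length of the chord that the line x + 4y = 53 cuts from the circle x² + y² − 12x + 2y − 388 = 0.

8√17

Substitute y = (53 − x)/4:
17x² − 306x − 2975 = 0  ⟹  x² − 18x − 175 = 0
x = 25 or x = −7, giving (25, 7) and (−7, 15).
Chord length = distance between (25, 7) and (−7, 15) = √1088 = 8√17.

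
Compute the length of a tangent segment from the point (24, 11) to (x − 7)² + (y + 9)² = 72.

Centre (7, −9), r² = 72. |PO|² = (17)² + (20)² = 689.
By the tangent–radius right angle, tangent length = √(|PO|² − r²) = √617.

√617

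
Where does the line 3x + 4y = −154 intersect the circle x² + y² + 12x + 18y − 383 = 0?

Substitute y = (−154 − 3x)/4:
25x² + 900x + 6500 = 0  ⟹  x² + 36x + 260 = 0
x = −10 or x = −26, giving (−10, −31) and (−26, −19).

(−26, −19) and (−10, −31)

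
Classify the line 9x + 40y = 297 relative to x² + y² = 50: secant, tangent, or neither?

neither

Substituting the line into the circle gives 1681x² − 5346x + 8209 = 0.
Δ = 28579716 − 55197316 = −26617600.
No real roots: the line does not meet the circle.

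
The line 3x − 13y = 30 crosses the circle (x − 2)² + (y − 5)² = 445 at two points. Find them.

Substitute y = (−30 + 3x)/13:
178x² − 1246x − 65504 = 0  ⟹  x² − 7x − 368 = 0
x = 23 or x = −16, giving (23, 3) and (−16, −6).

(−16, −6) and (23, 3)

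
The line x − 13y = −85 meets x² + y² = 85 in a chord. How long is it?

√170

Centre (0, 0), r² = 85. Perpendicular distance d from centre to line = |85| / √170 = 85/√170.
Chord = 2√(r² − d²) = 2·√(85/2) = √170.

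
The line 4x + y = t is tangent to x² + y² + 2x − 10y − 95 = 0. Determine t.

t = 1 ± 11√17

For a tangent, require d(centre, line) = r = 11.
|4·(−1) + 1·5 − t| / √17 = 11
|t − (1)| = 11√17.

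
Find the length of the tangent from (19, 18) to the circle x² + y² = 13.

The centre is (0, 0) and r = √13. The square of the distance from P to the centre is 361 + 324 = 685.
The tangent meets the radius at right angles, so tangent² = |PO|² − r² = 685 − 13 = 672.

4√42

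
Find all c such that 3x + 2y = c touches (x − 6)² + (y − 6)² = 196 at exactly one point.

For a tangent, require d(centre, line) = r = 14.
|3·6 + 2·6 − c| / √13 = 14
|c − (30)| = 14√13.

c = 30 ± 14√13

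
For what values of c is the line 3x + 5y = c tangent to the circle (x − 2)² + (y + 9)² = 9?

The line touches the circle iff its distance from (2, −9) is 3:
|3·2 + 5·(−9) − c| / √34 = 3
|c − (−39)| = 3√34.

c = −39 ± 3√34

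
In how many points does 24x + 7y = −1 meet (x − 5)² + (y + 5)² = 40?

Substituting the line into the circle gives 625x² − 2122x + 421 = 0.
Δ = 4502884 − 1052500 = 3450384.
Two real roots: the line is a secant.

2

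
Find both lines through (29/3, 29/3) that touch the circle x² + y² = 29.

2x − 5y = −29 and 5x − 2y = 29

A line y − (29/3) = m(x − (29/3)) is tangent when its distance from (0, 0) is √29:
(−29/3m − (−29/3))² = 29(m² + 1)
10m² − 29m + 10 = 0, so m = 2/5 or m = 5/2.
Through (29/3, 29/3) these give 2x − 5y = −29 and 5x − 2y = 29.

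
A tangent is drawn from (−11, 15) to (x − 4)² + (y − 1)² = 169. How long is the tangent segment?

6√7

Centre (4, 1), r² = 169. |PO|² = (−15)² + (14)² = 421.
By the tangent–radius right angle, tangent length = √(|PO|² − r²) = √252 = 6√7.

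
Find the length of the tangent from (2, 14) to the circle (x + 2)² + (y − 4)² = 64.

2√13

The centre is (−2, 4) and r = 8. The square of the distance from P to the centre is 16 + 100 = 116.
Power of the point: PT² = |PO|² − r² = 52, so PT = 2√13.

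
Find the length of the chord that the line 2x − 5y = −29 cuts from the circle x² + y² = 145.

From the line, y = (29 + 2x)/5. Substituting:
29x² + 116x − 2784 = 0  ⟹  x² + 4x − 96 = 0
x = 8 or x = −12, giving (8, 9) and (−12, 1).
|(8, 9) − (−12, 1)| = √((20)² + (8)²) = 4√29.

4√29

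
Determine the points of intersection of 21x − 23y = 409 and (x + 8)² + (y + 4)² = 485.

(−9, −26) and (14, −5)

Substitute y = (−409 + 21x)/23:
970x² − 4850x − 122220 = 0  ⟹  x² − 5x − 126 = 0
x = 14 or x = −9, giving (14, −5) and (−9, −26).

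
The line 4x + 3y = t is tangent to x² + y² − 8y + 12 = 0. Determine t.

Tangency holds when the distance from the centre (0, 4) to the line equals the radius 2:
|4·0 + 3·4 − t| / √25 = 2
|t − (12)| = 2·5, so t = 22 or t = 2.

t = 2 or t = 22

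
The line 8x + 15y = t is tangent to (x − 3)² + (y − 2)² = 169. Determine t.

The line touches the circle iff its distance from (3, 2) is 13:
|8·3 + 15·2 − t| / √289 = 13
|t − (54)| = 13·17, so t = 275 or t = −167.

t = −167 or t = 275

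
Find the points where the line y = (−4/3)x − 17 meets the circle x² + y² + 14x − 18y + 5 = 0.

Express y = (−51 − 4x)/3 and substitute into the circle:
25x² + 750x + 5400 = 0  ⟹  x² + 30x + 216 = 0
x = −12 or x = −18, giving (−12, −1) and (−18, 7).

(−18, 7) and (−12, −1)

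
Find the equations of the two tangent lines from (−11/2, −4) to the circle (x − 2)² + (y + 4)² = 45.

2x − y = −7 and 2x + y = −15

Write the tangent as mx − y + (−4 − m·(−11/2)) = 0 and set its distance from the centre to 3√5:
(15/2m − (0))² = 45(m² + 1)
m² − 4 = 0, so m = 2 or m = −2.
With m = 2: 2x − y = −7. With m = −2: 2x + y = −15.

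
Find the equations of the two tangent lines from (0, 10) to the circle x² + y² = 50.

Let a tangent through (0, 10) have slope m. Its distance from (0, 0) must equal 5√2:
(0m − (−10))² = 50(m² + 1)
m² − 1 = 0, so m = 1 or m = −1.
Through (0, 10) these give x − y = −10 and x + y = 10.

x − y = −10 and x + y = 10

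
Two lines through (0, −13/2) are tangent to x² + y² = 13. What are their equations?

A line y − (−13/2) = m(x − (0)) is tangent when its distance from (0, 0) is √13:
(0m − (13/2))² = 13(m² + 1)
4m² − 9 = 0, so m = −3/2 or m = 3/2.
Through (0, −13/2) these give 3x + 2y = −13 and 3x − 2y = 13.

3x + 2y = −13 and 3x − 2y = 13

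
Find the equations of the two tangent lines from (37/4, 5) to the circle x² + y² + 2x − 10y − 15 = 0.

A line y − (5) = m(x − (37/4)) is tangent when its distance from (−1, 5) is √41:
[m·(−41/4) − (0)]² = 41(m² + 1)
25m² − 16 = 0, so m = 4/5 or m = −4/5.
Through (37/4, 5) these give 4x − 5y = 12 and 4x + 5y = 62.

4x − 5y = 12 and 4x + 5y = 62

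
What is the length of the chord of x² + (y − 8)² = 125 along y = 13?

Express y = 13 and substitute into the circle:
x² − 100 = 0
x = 10 or x = −10, giving (10, 13) and (−10, 13).
|(10, 13) − (−10, 13)| = √((20)² + (0)²) = 20.

20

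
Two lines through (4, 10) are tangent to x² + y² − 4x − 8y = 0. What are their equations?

A line y − (10) = m(x − (4)) is tangent when its distance from (2, 4) is 2√5:
[m·(−2) − (−6)]² = 20(m² + 1)
2m² + 3m − 2 = 0, so m = −2 or m = 1/2.
Through (4, 10) these give 2x + y = 18 and x − 2y = −16.

2x + y = 18 and x − 2y = −16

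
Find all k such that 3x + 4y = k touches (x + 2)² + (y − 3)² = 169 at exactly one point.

k = −59 or k = 71

Tangency holds when the distance from the centre (−2, 3) to the line equals the radius 13:
|3·(−2) + 4·3 − k| / √25 = 13
|k − (6)| = 13·5, so k = 71 or k = −59.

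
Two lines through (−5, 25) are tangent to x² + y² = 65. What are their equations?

Let a tangent through (−5, 25) have slope m. Its distance from (0, 0) must equal √65:
(5m − (−25))² = 65(m² + 1)
4m² − 25m − 56 = 0, so m = −7/4 or m = 8.
With m = −7/4: 7x + 4y = 65. With m = 8: 8x − y = −65.

7x + 4y = 65 and 8x − y = −65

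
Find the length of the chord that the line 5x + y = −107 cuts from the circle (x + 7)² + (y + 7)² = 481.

7√26

Centre (−7, −7), r² = 481. Perpendicular distance d from centre to line = |65| / √26 = 65/√26.
Chord = 2√(r² − d²) = 2·√(637/2) = 7√26.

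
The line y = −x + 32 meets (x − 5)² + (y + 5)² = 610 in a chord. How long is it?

From the line, y = −x + 32. Substituting:
2x² − 84x + 784 = 0  ⟹  x² − 42x + 392 = 0
x = 28 or x = 14, giving (28, 4) and (14, 18).
Chord length = distance between (28, 4) and (14, 18) = √392 = 14√2.

14√2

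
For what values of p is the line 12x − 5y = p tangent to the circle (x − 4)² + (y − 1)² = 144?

The line touches the circle iff its distance from (4, 1) is 12:
|12·4 − 5·1 − p| / √169 = 12
|p − (43)| = 12·13, so p = 199 or p = −113.

p = −113 or p = 199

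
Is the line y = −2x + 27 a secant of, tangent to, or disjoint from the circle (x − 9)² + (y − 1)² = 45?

secant

Substituting the line into the circle gives 5x² − 122x + 712 = 0.
Discriminant = (−122)² − 4·5·(712) = 644 > 0.
Two real roots: the line is a secant.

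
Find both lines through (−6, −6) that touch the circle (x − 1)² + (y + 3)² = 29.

5x − 2y = −18 and 2x + 5y = −42

Let a tangent through (−6, −6) have slope m. Its distance from (1, −3) must equal √29:
[m·(7) − (3)]² = 29(m² + 1)
10m² − 21m − 10 = 0, so m = 5/2 or m = −2/5.
With m = 5/2: 5x − 2y = −18. With m = −2/5: 2x + 5y = −42.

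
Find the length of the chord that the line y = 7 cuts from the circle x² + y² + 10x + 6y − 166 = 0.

Substitute y = 7:
x² + 10x − 75 = 0
x = 5 or x = −15, giving (5, 7) and (−15, 7).
|(5, 7) − (−15, 7)| = √((20)² + (0)²) = 20.

20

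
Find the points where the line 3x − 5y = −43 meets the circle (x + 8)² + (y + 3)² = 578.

Express y = (43 + 3x)/5 and substitute into the circle:
34x² + 748x − 9486 = 0  ⟹  x² + 22x − 279 = 0
x = 9 or x = −31, giving (9, 14) and (−31, −10).

(−31, −10) and (9, 14)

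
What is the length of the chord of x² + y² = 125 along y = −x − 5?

Substitute y = −x − 5:
2x² + 10x − 100 = 0  ⟹  x² + 5x − 50 = 0
x = 5 or x = −10, giving (5, −10) and (−10, 5).
|(5, −10) − (−10, 5)| = √((15)² + (−15)²) = 15√2.

15√2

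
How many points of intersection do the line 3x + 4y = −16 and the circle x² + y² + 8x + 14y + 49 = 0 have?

Substituting the line into the circle gives 25x² + 56x + 144 = 0.
Discriminant = (56)² − 4·25·(144) = −11264 < 0.
No real roots: the line does not meet the circle.

0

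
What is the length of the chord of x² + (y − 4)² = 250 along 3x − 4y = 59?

Express y = (−59 + 3x)/4 and substitute into the circle:
25x² − 450x + 1625 = 0  ⟹  x² − 18x + 65 = 0
x = 13 or x = 5, giving (13, −5) and (5, −11).
Chord length = distance between (13, −5) and (5, −11) = √100 = 10.

10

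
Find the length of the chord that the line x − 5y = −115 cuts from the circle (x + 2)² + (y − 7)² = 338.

Substitute y = (115 + x)/5:
26x² + 260x − 1950 = 0  ⟹  x² + 10x − 75 = 0
x = 5 or x = −15, giving (5, 24) and (−15, 20).
Chord length = distance between (5, 24) and (−15, 20) = √416 = 4√26.

4√26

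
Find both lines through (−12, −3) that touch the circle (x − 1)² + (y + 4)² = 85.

A line y − (−3) = m(x − (−12)) is tangent when its distance from (1, −4) is √85:
(13m − (−1))² = 85(m² + 1)
42m² + 13m − 42 = 0, so m = 6/7 or m = −7/6.
Through (−12, −3) these give 6x − 7y = −51 and 7x + 6y = −102.

6x − 7y = −51 and 7x + 6y = −102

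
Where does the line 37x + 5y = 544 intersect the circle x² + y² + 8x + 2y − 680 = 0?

(12, 20) and (17, −17)

From the line, y = (544 − 37x)/5. Substituting:
1394x² − 40426x + 284376 = 0  ⟹  x² − 29x + 204 = 0
x = 17 or x = 12, giving (17, −17) and (12, 20).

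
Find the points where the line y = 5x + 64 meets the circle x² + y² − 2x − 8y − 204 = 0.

(−13, −1) and (−10, 14)

From the line, y = 5x + 64. Substituting:
26x² + 598x + 3380 = 0  ⟹  x² + 23x + 130 = 0
x = −10 or x = −13, giving (−10, 14) and (−13, −1).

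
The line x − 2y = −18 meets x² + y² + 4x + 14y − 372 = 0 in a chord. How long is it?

14√5

Substitute y = (18 + x)/2:
5x² + 80x − 660 = 0  ⟹  x² + 16x − 132 = 0
x = 6 or x = −22, giving (6, 12) and (−22, −2).
Chord length = distance between (6, 12) and (−22, −2) = √980 = 14√5.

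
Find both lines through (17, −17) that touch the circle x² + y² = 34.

3x + 5y = −34 and 5x + 3y = 34

A line y − (−17) = m(x − (17)) is tangent when its distance from (0, 0) is √34:
(−17m − (17))² = 34(m² + 1)
15m² + 34m + 15 = 0, so m = −3/5 or m = −5/3.
Through (17, −17) these give 3x + 5y = −34 and 5x + 3y = 34.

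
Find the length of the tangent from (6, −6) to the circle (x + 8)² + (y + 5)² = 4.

√193

Centre (−8, −5), r² = 4. |PO|² = (14)² + (−1)² = 197.
The tangent meets the radius at right angles, so tangent² = |PO|² − r² = 197 − 4 = 193.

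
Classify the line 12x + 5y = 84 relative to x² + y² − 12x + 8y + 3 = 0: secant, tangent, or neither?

secant

Centre (6, −4), r² = 49. Distance² from centre to line = (−32)²/169 = 1024/169.
Since d² < r², the line cuts the circle twice.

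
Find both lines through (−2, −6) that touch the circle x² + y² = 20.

2x + y = −10 and x − 2y = 10

Write the tangent as mx − y + (−6 − m·(−2)) = 0 and set its distance from the centre to 2√5:
[m·(2) − (6)]² = 20(m² + 1)
2m² + 3m − 2 = 0, so m = −2 or m = 1/2.
Through (−2, −6) these give 2x + y = −10 and x − 2y = 10.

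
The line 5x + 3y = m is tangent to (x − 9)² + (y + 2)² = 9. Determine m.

For a tangent, require d(centre, line) = r = 3.
|5·9 + 3·(−2) − m| / √34 = 3
|m − (39)| = 3√34.

m = 39 ± 3√34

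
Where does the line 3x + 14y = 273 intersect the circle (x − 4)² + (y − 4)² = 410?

From the line, y = (273 − 3x)/14. Substituting:
205x² − 2870x − 30135 = 0  ⟹  x² − 14x − 147 = 0
x = 21 or x = −7, giving (21, 15) and (−7, 21).

(−7, 21) and (21, 15)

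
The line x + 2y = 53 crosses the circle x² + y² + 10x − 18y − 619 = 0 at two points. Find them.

(−15, 34) and (21, 16)

From the line, y = (53 − x)/2. Substituting:
5x² − 30x − 1575 = 0  ⟹  x² − 6x − 315 = 0
x = 21 or x = −15, giving (21, 16) and (−15, 34).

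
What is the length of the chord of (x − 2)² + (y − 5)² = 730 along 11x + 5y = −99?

Express y = (−99 − 11x)/5 and substitute into the circle:
146x² + 2628x − 2774 = 0  ⟹  x² + 18x − 19 = 0
x = 1 or x = −19, giving (1, −22) and (−19, 22).
Chord length = distance between (1, −22) and (−19, 22) = √2336 = 4√146.

4√146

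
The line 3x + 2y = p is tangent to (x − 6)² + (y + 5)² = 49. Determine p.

p = 8 ± 7√13

The line touches the circle iff its distance from (6, −5) is 7:
|3·6 + 2·(−5) − p| / √13 = 7
|p − (8)| = 7√13.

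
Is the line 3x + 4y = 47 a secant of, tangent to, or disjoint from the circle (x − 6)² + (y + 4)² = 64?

disjoint

Substituting the line into the circle gives 25x² − 570x + 3521 = 0.
Discriminant = (−570)² − 4·25·(3521) = −27200 < 0.
No real roots: the line does not meet the circle.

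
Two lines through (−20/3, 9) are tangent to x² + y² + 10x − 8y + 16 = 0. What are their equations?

A line y − (9) = m(x − (−20/3)) is tangent when its distance from (−5, 4) is 5:
(5/3m − (−5))² = 25(m² + 1)
4m² − 3m = 0, so m = 0 or m = 3/4.
Through (−20/3, 9) these give y = 9 and 3x − 4y = −56.

y = 9 and 3x − 4y = −56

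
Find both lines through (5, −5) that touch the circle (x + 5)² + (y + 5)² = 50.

x + y = 0 and x − y = 10

A line y − (−5) = m(x − (5)) is tangent when its distance from (−5, −5) is 5√2:
(−10m − (0))² = 50(m² + 1)
m² − 1 = 0, so m = −1 or m = 1.
With m = −1: x + y = 0. With m = 1: x − y = 10.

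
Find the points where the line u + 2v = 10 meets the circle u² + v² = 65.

Express v = (10 − u)/2 and substitute into the circle:
5u² − 20u − 160 = 0  ⟹  u² − 4u − 32 = 0
u = 8 or u = −4, giving (8, 1) and (−4, 7).

(−4, 7) and (8, 1)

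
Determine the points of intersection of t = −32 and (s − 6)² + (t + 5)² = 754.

Substitute t = −32:
s² − 12s + 11 = 0
s = 11 or s = 1, giving (11, −32) and (1, −32).

(1, −32) and (11, −32)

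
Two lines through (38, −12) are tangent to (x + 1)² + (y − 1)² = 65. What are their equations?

A line y − (−12) = m(x − (38)) is tangent when its distance from (−1, 1) is √65:
[m·(−39) − (13)]² = 65(m² + 1)
56m² + 39m + 4 = 0, so m = −4/7 or m = −1/8.
Through (38, −12) these give 4x + 7y = 68 and x + 8y = −58.

4x + 7y = 68 and x + 8y = −58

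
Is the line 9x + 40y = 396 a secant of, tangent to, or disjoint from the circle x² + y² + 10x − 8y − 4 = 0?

disjoint

Centre (−5, 4), r² = 45. Distance² from centre to line = (−281)²/1681 = 78961/1681.
Since d² > r², the line lies outside the circle.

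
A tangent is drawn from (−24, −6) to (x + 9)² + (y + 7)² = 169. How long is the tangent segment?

The centre is (−9, −7) and r = 13. The square of the distance from P to the centre is 225 + 1 = 226.
Power of the point: PT² = |PO|² − r² = 57, so PT = √57.

√57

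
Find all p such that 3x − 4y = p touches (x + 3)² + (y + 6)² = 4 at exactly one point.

p = 5 or p = 25

Tangency holds when the distance from the centre (−3, −6) to the line equals the radius 2:
|3·(−3) − 4·(−6) − p| / √25 = 2
|p − (15)| = 2·5, so p = 25 or p = 5.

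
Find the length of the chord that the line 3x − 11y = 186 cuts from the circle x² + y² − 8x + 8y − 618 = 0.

The distance from (4, −4) to the line is 130/√130, and r² = 650.
Chord = 2√(r² − d²) = 2·√(520) = 4√130.

4√130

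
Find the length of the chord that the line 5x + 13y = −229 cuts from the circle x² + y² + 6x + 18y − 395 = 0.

From the line, y = (−229 − 5x)/13. Substituting:
194x² + 2134x − 67900 = 0  ⟹  x² + 11x − 350 = 0
x = 14 or x = −25, giving (14, −23) and (−25, −8).
Chord length = distance between (14, −23) and (−25, −8) = √1746 = 3√194.

3√194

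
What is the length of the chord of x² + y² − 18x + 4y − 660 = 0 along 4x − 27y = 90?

2√745

The distance from (9, −2) to the line is 0/√745, and r² = 745.
Half the chord is √(r² − d²) = √(745), so the full chord is 2√745.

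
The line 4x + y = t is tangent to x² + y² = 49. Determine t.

Tangency holds when the distance from the centre (0, 0) to the line equals the radius 7:
|4·0 + 1·0 − t| / √17 = 7
|t| = 7√17.

t = ±7√17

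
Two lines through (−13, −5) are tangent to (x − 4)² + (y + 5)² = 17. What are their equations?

Let a tangent through (−13, −5) have slope m. Its distance from (4, −5) must equal √17:
[m·(17) − (0)]² = 17(m² + 1)
16m² − 1 = 0, so m = 1/4 or m = −1/4.
With m = 1/4: x − 4y = 7. With m = −1/4: x + 4y = −33.

x − 4y = 7 and x + 4y = −33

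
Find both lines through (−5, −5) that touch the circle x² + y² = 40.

3x + y = −20 and x + 3y = −20

Let a tangent through (−5, −5) have slope m. Its distance from (0, 0) must equal 2√10:
(5m − (5))² = 40(m² + 1)
3m² + 10m + 3 = 0, so m = −3 or m = −1/3.
With m = −3: 3x + y = −20. With m = −1/3: x + 3y = −20.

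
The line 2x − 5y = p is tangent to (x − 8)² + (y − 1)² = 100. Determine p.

Tangency holds when the distance from the centre (8, 1) to the line equals the radius 10:
|2·8 − 5·1 − p| / √29 = 10
|p − (11)| = 10√29.

p = 11 ± 10√29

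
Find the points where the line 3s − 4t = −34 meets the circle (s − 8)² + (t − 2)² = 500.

From the line, t = (34 + 3s)/4. Substituting:
25s² − 100s − 6300 = 0  ⟹  s² − 4s − 252 = 0
s = 18 or s = −14, giving (18, 22) and (−14, −2).

(−14, −2) and (18, 22)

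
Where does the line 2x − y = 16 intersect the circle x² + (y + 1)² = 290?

(−1, −18) and (13, 10)

Substitute y = 2x − 16:
5x² − 60x − 65 = 0  ⟹  x² − 12x − 13 = 0
x = 13 or x = −1, giving (13, 10) and (−1, −18).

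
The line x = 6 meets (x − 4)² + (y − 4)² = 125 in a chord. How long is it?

22

The line gives x = 6. Substituting into the circle:
y² − 8y − 105 = 0
y = 15 or y = −7, giving (6, 15) and (6, −7).
|(6, 15) − (6, −7)| = √((0)² + (22)²) = 22.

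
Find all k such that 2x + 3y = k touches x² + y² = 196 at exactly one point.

k = ±14√13

Tangency holds when the distance from the centre (0, 0) to the line equals the radius 14:
|2·0 + 3·0 − k| / √13 = 14
|k| = 14√13.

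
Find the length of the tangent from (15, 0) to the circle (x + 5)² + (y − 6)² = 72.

2√91

Centre (−5, 6), r² = 72. |PO|² = (20)² + (−6)² = 436.
Power of the point: PT² = |PO|² − r² = 364, so PT = 2√91.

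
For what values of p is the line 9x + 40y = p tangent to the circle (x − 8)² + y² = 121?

p = −379 or p = 523

The line touches the circle iff its distance from (8, 0) is 11:
|9·8 + 40·0 − p| / √1681 = 11
|p − (72)| = 11·41, so p = 523 or p = −379.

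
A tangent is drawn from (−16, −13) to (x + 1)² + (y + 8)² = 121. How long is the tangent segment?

√129

Centre (−1, −8), r² = 121. |PO|² = (−15)² + (−5)² = 250.
Power of the point: PT² = |PO|² − r² = 129, so PT = √129.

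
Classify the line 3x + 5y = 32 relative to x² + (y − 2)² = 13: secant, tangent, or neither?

neither

d² = (3·0 + 5·2 − (32))²/34 = 242/17; r² = 13.
Since d² > r², the line lies outside the circle.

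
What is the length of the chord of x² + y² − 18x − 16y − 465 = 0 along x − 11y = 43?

Express y = (−43 + x)/11 and substitute into the circle:
122x² − 2440x − 46848 = 0  ⟹  x² − 20x − 384 = 0
x = 32 or x = −12, giving (32, −1) and (−12, −5).
Chord length = distance between (32, −1) and (−12, −5) = √1952 = 4√122.

4√122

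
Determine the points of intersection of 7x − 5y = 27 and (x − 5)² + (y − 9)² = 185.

Substitute y = (−27 + 7x)/5:
74x² − 1258x + 1184 = 0  ⟹  x² − 17x + 16 = 0
x = 16 or x = 1, giving (16, 17) and (1, −4).

(1, −4) and (16, 17)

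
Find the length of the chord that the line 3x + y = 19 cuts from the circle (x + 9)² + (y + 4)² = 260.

Centre (−9, −4), r² = 260. Perpendicular distance d from centre to line = |−50| / √10 = 50/√10.
Half the chord is √(r² − d²) = √(10), so the full chord is 2√10.

2√10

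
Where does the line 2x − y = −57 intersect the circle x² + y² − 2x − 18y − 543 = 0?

Substitute y = 2x + 57:
5x² + 190x + 1680 = 0  ⟹  x² + 38x + 336 = 0
x = −14 or x = −24, giving (−14, 29) and (−24, 9).

(−24, 9) and (−14, 29)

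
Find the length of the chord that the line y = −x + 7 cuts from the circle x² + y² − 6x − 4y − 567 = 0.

34√2

The distance from (3, 2) to the line is 2/√2, and r² = 580.
Chord = 2√(r² − d²) = 2·√(578) = 34√2.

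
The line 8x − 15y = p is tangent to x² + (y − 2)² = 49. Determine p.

Tangency holds when the distance from the centre (0, 2) to the line equals the radius 7:
|8·0 − 15·2 − p| / √289 = 7
|p − (−30)| = 7·17, so p = 89 or p = −149.

p = −149 or p = 89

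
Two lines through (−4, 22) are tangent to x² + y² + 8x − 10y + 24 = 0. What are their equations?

A line y − (22) = m(x − (−4)) is tangent when its distance from (−4, 5) is √17:
[m·(0) − (−17)]² = 17(m² + 1)
m² − 16 = 0, so m = −4 or m = 4.
With m = −4: 4x + y = 6. With m = 4: 4x − y = −38.

4x + y = 6 and 4x − y = −38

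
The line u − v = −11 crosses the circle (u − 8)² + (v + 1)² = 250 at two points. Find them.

From the line, v = u + 11. Substituting:
2u² + 8u − 42 = 0  ⟹  u² + 4u − 21 = 0
u = 3 or u = −7, giving (3, 14) and (−7, 4).

(−7, 4) and (3, 14)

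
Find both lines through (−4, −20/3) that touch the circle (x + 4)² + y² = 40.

x + 3y = −24 and x − 3y = 16

A line y − (−20/3) = m(x − (−4)) is tangent when its distance from (−4, 0) is 2√10:
[m·(0) − (20/3)]² = 40(m² + 1)
9m² − 1 = 0, so m = −1/3 or m = 1/3.
Through (−4, −20/3) these give x + 3y = −24 and x − 3y = 16.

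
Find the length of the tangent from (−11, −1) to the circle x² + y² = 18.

With centre O = (0, 0), |OP|² = 122 and r² = 18.
By the tangent–radius right angle, tangent length = √(|PO|² − r²) = √104 = 2√26.

2√26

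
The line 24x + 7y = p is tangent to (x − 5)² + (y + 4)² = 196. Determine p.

The line touches the circle iff its distance from (5, −4) is 14:
|24·5 + 7·(−4) − p| / √625 = 14
|p − (92)| = 14·25, so p = 442 or p = −258.

p = −258 or p = 442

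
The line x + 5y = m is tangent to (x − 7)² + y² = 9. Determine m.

m = 7 ± 3√26

For a tangent, require d(centre, line) = r = 3.
|1·7 + 5·0 − m| / √26 = 3
|m − (7)| = 3√26.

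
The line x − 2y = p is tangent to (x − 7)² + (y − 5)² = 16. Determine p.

p = −3 ± 4√5

For a tangent, require d(centre, line) = r = 4.
|1·7 − 2·5 − p| / √5 = 4
|p − (−3)| = 4√5.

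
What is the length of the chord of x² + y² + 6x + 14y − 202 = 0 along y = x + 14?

From the line, y = x + 14. Substituting:
2x² + 48x + 190 = 0  ⟹  x² + 24x + 95 = 0
x = −5 or x = −19, giving (−5, 9) and (−19, −5).
|(−5, 9) − (−19, −5)| = √((14)² + (14)²) = 14√2.

14√2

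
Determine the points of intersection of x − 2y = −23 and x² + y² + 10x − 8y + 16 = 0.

(−9, 7) and (−5, 9)

From the line, y = (23 + x)/2. Substituting:
5x² + 70x + 225 = 0  ⟹  x² + 14x + 45 = 0
x = −5 or x = −9, giving (−5, 9) and (−9, 7).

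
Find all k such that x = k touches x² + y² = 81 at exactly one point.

k = −9 or k = 9

Tangency holds when the distance from the centre (0, 0) to the line equals the radius 9:
|1·0 + 0·0 − k| / √1 = 9
|k| = 9, so k = 9 or k = −9.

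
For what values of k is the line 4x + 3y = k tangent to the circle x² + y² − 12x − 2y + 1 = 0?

k = −3 or k = 57

The line touches the circle iff its distance from (6, 1) is 6:
|4·6 + 3·1 − k| / √25 = 6
|k − (27)| = 6·5, so k = 57 or k = −3.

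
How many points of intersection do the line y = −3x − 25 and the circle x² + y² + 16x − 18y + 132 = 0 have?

d² = (3·(−8) + 1·9 − (−25))²/10 = 10; r² = 13.
Since d² < r², the line cuts the circle twice.

2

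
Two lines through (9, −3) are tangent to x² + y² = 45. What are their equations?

A line y − (−3) = m(x − (9)) is tangent when its distance from (0, 0) is 3√5:
[m·(−9) − (3)]² = 45(m² + 1)
2m² + 3m − 2 = 0, so m = 1/2 or m = −2.
With m = 1/2: x − 2y = 15. With m = −2: 2x + y = 15.

x − 2y = 15 and 2x + y = 15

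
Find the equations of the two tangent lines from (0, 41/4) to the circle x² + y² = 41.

5x + 4y = 41 and 5x − 4y = −41

Write the tangent as mx − y + (41/4 − m·(0)) = 0 and set its distance from the centre to √41:
(0m − (−41/4))² = 41(m² + 1)
16m² − 25 = 0, so m = −5/4 or m = 5/4.
Through (0, 41/4) these give 5x + 4y = 41 and 5x − 4y = −41.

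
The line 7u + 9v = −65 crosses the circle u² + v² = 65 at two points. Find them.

Substitute v = (−65 − 7u)/9:
130u² + 910u − 1040 = 0  ⟹  u² + 7u − 8 = 0
u = 1 or u = −8, giving (1, −8) and (−8, −1).

(−8, −1) and (1, −8)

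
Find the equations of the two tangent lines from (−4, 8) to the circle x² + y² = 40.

Let a tangent through (−4, 8) have slope m. Its distance from (0, 0) must equal 2√10:
[m·(4) − (−8)]² = 40(m² + 1)
3m² − 8m − 3 = 0, so m = −1/3 or m = 3.
Through (−4, 8) these give x + 3y = 20 and 3x − y = −20.

x + 3y = 20 and 3x − y = −20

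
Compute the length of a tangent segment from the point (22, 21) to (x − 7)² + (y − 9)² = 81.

Centre (7, 9), r² = 81. |PO|² = (15)² + (12)² = 369.
Power of the point: PT² = |PO|² − r² = 288, so PT = 12√2.

12√2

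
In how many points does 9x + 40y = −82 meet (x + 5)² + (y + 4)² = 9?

1

Substituting the line into the circle gives 1681x² + 14596x + 31684 = 0.
Discriminant = (14596)² − 4·1681·(31684) = 0.
A repeated root: the line is tangent.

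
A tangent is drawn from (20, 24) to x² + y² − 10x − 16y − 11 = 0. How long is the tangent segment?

Centre (5, 8), r² = 100. |PO|² = (15)² + (16)² = 481.
The tangent meets the radius at right angles, so tangent² = |PO|² − r² = 481 − 100 = 381.

√381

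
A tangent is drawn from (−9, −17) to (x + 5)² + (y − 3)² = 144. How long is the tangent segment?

With centre O = (−5, 3), |OP|² = 416 and r² = 144.
By the tangent–radius right angle, tangent length = √(|PO|² − r²) = √272 = 4√17.

4√17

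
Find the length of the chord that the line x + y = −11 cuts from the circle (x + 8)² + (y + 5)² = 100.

The distance from (−8, −5) to the line is 2/√2, and r² = 100.
Half the chord is √(r² − d²) = √(98), so the full chord is 14√2.

14√2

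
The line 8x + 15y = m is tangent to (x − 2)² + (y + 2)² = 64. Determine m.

The line touches the circle iff its distance from (2, −2) is 8:
|8·2 + 15·(−2) − m| / √289 = 8
|m − (−14)| = 8·17, so m = 122 or m = −150.

m = −150 or m = 122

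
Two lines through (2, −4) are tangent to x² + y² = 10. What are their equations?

Write the tangent as mx − y + (−4 − m·(2)) = 0 and set its distance from the centre to √10:
(−2m − (4))² = 10(m² + 1)
3m² − 8m − 3 = 0, so m = −1/3 or m = 3.
Through (2, −4) these give x + 3y = −10 and 3x − y = 10.

x + 3y = −10 and 3x − y = 10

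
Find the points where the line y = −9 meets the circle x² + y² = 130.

From the line, y = −9. Substituting:
x² − 49 = 0
x = 7 or x = −7, giving (7, −9) and (−7, −9).

(−7, −9) and (7, −9)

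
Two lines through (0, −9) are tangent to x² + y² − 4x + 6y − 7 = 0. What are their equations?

2x + y = −9 and x − 2y = 18

Let a tangent through (0, −9) have slope m. Its distance from (2, −3) must equal 2√5:
(2m − (6))² = 20(m² + 1)
2m² + 3m − 2 = 0, so m = −2 or m = 1/2.
With m = −2: 2x + y = −9. With m = 1/2: x − 2y = 18.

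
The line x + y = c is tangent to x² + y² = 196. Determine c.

The line touches the circle iff its distance from (0, 0) is 14:
|1·0 + 1·0 − c| / √2 = 14
|c| = 14√2.

c = ±14√2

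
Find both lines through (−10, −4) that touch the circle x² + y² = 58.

Let a tangent through (−10, −4) have slope m. Its distance from (0, 0) must equal √58:
(10m − (4))² = 58(m² + 1)
21m² − 40m − 21 = 0, so m = 7/3 or m = −3/7.
With m = 7/3: 7x − 3y = −58. With m = −3/7: 3x + 7y = −58.

7x − 3y = −58 and 3x + 7y = −58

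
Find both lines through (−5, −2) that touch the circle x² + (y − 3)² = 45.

x + 2y = −9 and 2x + y = −12

Write the tangent as mx − y + (−2 − m·(−5)) = 0 and set its distance from the centre to 3√5:
[m·(5) − (5)]² = 45(m² + 1)
2m² + 5m + 2 = 0, so m = −1/2 or m = −2.
Through (−5, −2) these give x + 2y = −9 and 2x + y = −12.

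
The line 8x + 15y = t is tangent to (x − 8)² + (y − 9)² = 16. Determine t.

Tangency holds when the distance from the centre (8, 9) to the line equals the radius 4:
|8·8 + 15·9 − t| / √289 = 4
|t − (199)| = 4·17, so t = 267 or t = 131.

t = 131 or t = 267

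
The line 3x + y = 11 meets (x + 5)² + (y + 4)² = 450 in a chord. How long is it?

12√10

Substitute y = −3x + 11:
10x² − 80x − 200 = 0  ⟹  x² − 8x − 20 = 0
x = 10 or x = −2, giving (10, −19) and (−2, 17).
Chord length = distance between (10, −19) and (−2, 17) = √1440 = 12√10.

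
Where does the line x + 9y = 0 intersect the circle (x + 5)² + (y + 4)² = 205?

Substitute y = (−x)/9:
82x² + 738x − 13284 = 0  ⟹  x² + 9x − 162 = 0
x = 9 or x = −18, giving (9, −1) and (−18, 2).

(−18, 2) and (9, −1)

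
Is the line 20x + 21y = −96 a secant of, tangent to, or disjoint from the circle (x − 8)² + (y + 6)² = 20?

Centre (8, −6), r² = 20. Distance² from centre to line = (130)²/841 = 16900/841.
Since d² > r², the line lies outside the circle.

disjoint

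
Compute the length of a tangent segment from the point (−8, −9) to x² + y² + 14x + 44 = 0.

With centre O = (−7, 0), |OP|² = 82 and r² = 5.
Power of the point: PT² = |PO|² − r² = 77, so PT = √77.

√77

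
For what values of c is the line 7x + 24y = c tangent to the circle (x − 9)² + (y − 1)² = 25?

For a tangent, require d(centre, line) = r = 5.
|7·9 + 24·1 − c| / √625 = 5
|c − (87)| = 5·25, so c = 212 or c = −38.

c = −38 or c = 212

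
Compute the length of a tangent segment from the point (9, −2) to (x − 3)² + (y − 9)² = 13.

12

With centre O = (3, 9), |OP|² = 157 and r² = 13.
By the tangent–radius right angle, tangent length = √(|PO|² − r²) = √144 = 12.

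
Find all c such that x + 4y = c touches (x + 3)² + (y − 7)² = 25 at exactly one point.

For a tangent, require d(centre, line) = r = 5.
|1·(−3) + 4·7 − c| / √17 = 5
|c − (25)| = 5√17.

c = 25 ± 5√17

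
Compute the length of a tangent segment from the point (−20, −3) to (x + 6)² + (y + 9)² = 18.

The centre is (−6, −9) and r = 3√2. The square of the distance from P to the centre is 196 + 36 = 232.
The tangent meets the radius at right angles, so tangent² = |PO|² − r² = 232 − 18 = 214.

√214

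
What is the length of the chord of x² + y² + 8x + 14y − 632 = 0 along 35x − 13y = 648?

Substitute y = (−648 + 35x)/13:
1394x² − 37638x + 195160 = 0  ⟹  x² − 27x + 140 = 0
x = 20 or x = 7, giving (20, 4) and (7, −31).
|(20, 4) − (7, −31)| = √((13)² + (35)²) = √1394.

√1394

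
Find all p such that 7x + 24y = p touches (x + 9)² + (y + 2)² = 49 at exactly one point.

p = −286 or p = 64

For a tangent, require d(centre, line) = r = 7.
|7·(−9) + 24·(−2) − p| / √625 = 7
|p − (−111)| = 7·25, so p = 64 or p = −286.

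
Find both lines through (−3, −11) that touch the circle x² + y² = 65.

7x + 4y = −65 and 4x − 7y = 65

A line y − (−11) = m(x − (−3)) is tangent when its distance from (0, 0) is √65:
[m·(3) − (11)]² = 65(m² + 1)
28m² + 33m − 28 = 0, so m = −7/4 or m = 4/7.
Through (−3, −11) these give 7x + 4y = −65 and 4x − 7y = 65.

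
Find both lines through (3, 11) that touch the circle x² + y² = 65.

Write the tangent as mx − y + (11 − m·(3)) = 0 and set its distance from the centre to √65:
(−3m − (−11))² = 65(m² + 1)
28m² + 33m − 28 = 0, so m = 4/7 or m = −7/4.
Through (3, 11) these give 4x − 7y = −65 and 7x + 4y = 65.

4x − 7y = −65 and 7x + 4y = 65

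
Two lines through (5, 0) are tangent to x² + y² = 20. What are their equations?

Write the tangent as mx − y + (0 − m·(5)) = 0 and set its distance from the centre to 2√5:
(−5m − (0))² = 20(m² + 1)
m² − 4 = 0, so m = 2 or m = −2.
With m = 2: 2x − y = 10. With m = −2: 2x + y = 10.

2x − y = 10 and 2x + y = 10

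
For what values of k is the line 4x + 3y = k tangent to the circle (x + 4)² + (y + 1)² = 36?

k = −49 or k = 11

For a tangent, require d(centre, line) = r = 6.
|4·(−4) + 3·(−1) − k| / √25 = 6
|k − (−19)| = 6·5, so k = 11 or k = −49.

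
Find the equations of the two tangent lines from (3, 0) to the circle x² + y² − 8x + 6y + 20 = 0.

2x − y = 6 and x + 2y = 3

A line y − (0) = m(x − (3)) is tangent when its distance from (4, −3) is √5:
[m·(1) − (−3)]² = 5(m² + 1)
2m² − 3m − 2 = 0, so m = 2 or m = −1/2.
Through (3, 0) these give 2x − y = 6 and x + 2y = 3.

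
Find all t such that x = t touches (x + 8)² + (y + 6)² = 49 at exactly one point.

The line touches the circle iff its distance from (−8, −6) is 7:
|1·(−8) + 0·(−6) − t| / √1 = 7
|t − (−8)| = 7, so t = −1 or t = −15.

t = −15 or t = −1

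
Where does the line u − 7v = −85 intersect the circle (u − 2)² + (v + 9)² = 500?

(−8, 11) and (6, 13)

Substitute v = (85 + u)/7:
50u² + 100u − 2400 = 0  ⟹  u² + 2u − 48 = 0
u = 6 or u = −8, giving (6, 13) and (−8, 11).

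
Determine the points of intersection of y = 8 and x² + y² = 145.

(−9, 8) and (9, 8)

From the line, y = 8. Substituting:
x² − 81 = 0
x = 9 or x = −9, giving (9, 8) and (−9, 8).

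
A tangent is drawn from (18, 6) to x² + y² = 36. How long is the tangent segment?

18

The centre is (0, 0) and r = 6. The square of the distance from P to the centre is 324 + 36 = 360.
Power of the point: PT² = |PO|² − r² = 324, so PT = 18.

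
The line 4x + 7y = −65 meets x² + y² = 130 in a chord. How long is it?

Centre (0, 0), r² = 130. Perpendicular distance d from centre to line = |65| / √65 = 65/√65.
Chord = 2√(r² − d²) = 2·√(65) = 2√65.

2√65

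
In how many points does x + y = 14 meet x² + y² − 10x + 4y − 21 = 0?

0

d² = (1·5 + 1·(−2) − (14))²/2 = 121/2; r² = 50.
Since d² > r², the line lies outside the circle.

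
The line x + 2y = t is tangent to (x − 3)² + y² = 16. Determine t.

t = 3 ± 4√5

For a tangent, require d(centre, line) = r = 4.
|1·3 + 2·0 − t| / √5 = 4
|t − (3)| = 4√5.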